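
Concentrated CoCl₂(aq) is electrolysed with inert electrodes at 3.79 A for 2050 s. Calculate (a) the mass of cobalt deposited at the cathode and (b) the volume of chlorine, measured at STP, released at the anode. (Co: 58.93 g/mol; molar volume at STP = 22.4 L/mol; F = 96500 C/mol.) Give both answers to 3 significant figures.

Q = 3.79 × 2050 = 7770 C; n(e⁻) = 7770 / 96500 = 0.08052 mol
Cathode: Co²⁺ + 2e⁻ → Co → n(Co) = 0.08052/2 = 0.04026 mol → 2.37 g
Anode: 2Cl⁻ → Cl₂ + 2e⁻ → n(Cl₂) = 0.08052/2 = 0.04026 mol → 0.902 L

2.37 g Co; 0.902 L Cl₂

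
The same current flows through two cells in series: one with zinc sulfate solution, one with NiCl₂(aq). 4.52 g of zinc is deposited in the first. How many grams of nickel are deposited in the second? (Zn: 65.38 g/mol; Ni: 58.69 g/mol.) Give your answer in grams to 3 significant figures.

n(Zn) = 4.52 / 65.38 = 0.06913 mol
Zn²⁺ + 2e⁻ → Zn, so n(e⁻) = 2 × 0.06913 = 0.1383 mol
In series, the same 0.1383 mol of electrons flows through the second cell.
Ni²⁺ + 2e⁻ → Ni, so n(Ni) = 0.1383 / 2 = 0.06915 mol
m(Ni) = 0.06915 × 58.69 = 4.06 g

4.06 g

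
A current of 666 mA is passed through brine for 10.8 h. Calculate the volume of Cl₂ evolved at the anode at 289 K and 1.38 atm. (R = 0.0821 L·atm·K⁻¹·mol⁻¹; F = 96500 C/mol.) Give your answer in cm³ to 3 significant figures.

Q = It = 0.666 × 38880 = 25890 C
n(e⁻) = 25890 / 96500 = 0.2683 mol
2Cl⁻ → Cl₂ + 2e⁻, so n(Cl₂) = 0.2683 / 2 = 0.1342 mol
V = nRT/P = 0.1342 × 0.0821 × 289 / 1.38 = 2.307 L
= 2310 cm³

2310 cm³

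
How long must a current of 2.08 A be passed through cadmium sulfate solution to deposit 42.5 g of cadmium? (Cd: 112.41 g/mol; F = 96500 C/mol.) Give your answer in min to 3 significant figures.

585 min

n(Cd) = 42.5 / 112.41 = 0.3781 mol
Cd²⁺ + 2e⁻ → Cd, so n(e⁻) = 2 × 0.3781 = 0.7562 mol
Q = 0.7562 × 96500 = 72970 C
t = Q / I = 72970 / 2.08 = 35080 s = 585 min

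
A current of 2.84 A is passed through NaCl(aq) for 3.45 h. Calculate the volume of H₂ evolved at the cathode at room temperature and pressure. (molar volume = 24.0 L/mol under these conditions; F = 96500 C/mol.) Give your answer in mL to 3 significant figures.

4390 mL

Q = It = 2.84 × 12420 = 35270 C
n(e⁻) = Q/F = 35270/96500 = 0.3655 mol
2H⁺ + 2e⁻ → H₂, so n(H₂) = 0.3655 / 2 = 0.1828 mol
V = 0.1828 × 24.0 = 4.387 L
= 4390 mL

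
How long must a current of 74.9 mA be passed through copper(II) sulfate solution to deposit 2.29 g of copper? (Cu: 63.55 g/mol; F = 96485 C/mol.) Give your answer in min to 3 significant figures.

n(Cu) = 2.29 / 63.55 = 0.03603 mol
Cu²⁺ + 2e⁻ → Cu, so n(e⁻) = 2 × 0.03603 = 0.07206 mol
Q = 0.07206 × 96485 = 6953 C
t = Q / I = 6953 / 0.0749 = 92830 s = 1550 min

1550 min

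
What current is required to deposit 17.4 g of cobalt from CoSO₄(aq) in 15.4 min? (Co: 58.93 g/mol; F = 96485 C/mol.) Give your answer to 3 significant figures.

61.7 A

n(Co) = 17.4 / 58.93 = 0.2953 mol
Co²⁺ + 2e⁻ → Co, so n(e⁻) = 2 × 0.2953 = 0.5906 mol
Q = 0.5906 × 96485 = 56980 C
I = Q / t = 56980 / 924 s = 61.7 A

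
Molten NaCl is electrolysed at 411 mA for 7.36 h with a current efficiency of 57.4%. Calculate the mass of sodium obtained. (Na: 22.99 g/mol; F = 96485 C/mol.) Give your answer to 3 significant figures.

Q = 0.411 × 26496 = 10890 C
n(e⁻) = 10890 / 96485 = 0.1129 mol
Na⁺ + e⁻ → Na, so theoretical m(Na) = 0.1129 × 22.99 = 2.596 g
Actual mass = 57.4% × 2.596 = 1.49 g

1.49 g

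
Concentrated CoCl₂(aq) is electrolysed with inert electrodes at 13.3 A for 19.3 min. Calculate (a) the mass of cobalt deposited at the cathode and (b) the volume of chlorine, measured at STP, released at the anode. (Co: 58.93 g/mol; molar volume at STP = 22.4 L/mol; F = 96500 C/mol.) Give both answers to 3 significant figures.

4.70 g Co; 1.79 L Cl₂

Q = 13.3 × 1158 = 15400 C; n(e⁻) = 15400 / 96500 = 0.1596 mol
Cathode: Co²⁺ + 2e⁻ → Co → n(Co) = 0.1596/2 = 0.07980 mol → 4.70 g
Anode: 2Cl⁻ → Cl₂ + 2e⁻ → n(Cl₂) = 0.1596/2 = 0.07980 mol → 1.79 L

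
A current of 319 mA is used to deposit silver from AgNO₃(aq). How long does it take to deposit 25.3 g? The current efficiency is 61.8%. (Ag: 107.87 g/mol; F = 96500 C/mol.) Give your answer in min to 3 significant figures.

n(Ag) = 25.3 / 107.87 = 0.2345 mol
Ag⁺ + e⁻ → Ag, so n(e⁻) = 0.2345 mol
Q = 0.2345 × 96500 / 0.618 = 36620 C
t = Q / I = 36620 / 0.319 = 1.148×10^5 s = 1910 min

1910 min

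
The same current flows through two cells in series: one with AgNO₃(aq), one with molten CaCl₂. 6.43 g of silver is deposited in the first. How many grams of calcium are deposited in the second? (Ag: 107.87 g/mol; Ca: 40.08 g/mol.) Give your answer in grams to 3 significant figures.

n(Ag) = 6.43 / 107.87 = 0.05961 mol
Ag⁺ + e⁻ → Ag, so n(e⁻) = 0.05961 mol
Since the cells are in series, n(e⁻) in the Ca cell is also 0.05961 mol.
Ca²⁺ + 2e⁻ → Ca, so n(Ca) = 0.05961 / 2 = 0.02981 mol
m(Ca) = 0.02981 × 40.08 = 1.19 g

1.19 g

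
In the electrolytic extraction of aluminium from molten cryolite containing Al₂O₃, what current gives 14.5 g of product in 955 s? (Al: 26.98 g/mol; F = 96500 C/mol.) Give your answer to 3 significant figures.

n(Al) = 14.5 / 26.98 = 0.5374 mol
Al³⁺ + 3e⁻ → Al, so n(e⁻) = 3 × 0.5374 = 1.612 mol
Q = 1.612 × 96500 = 1.556×10^5 C
I = Q / t = 1.556×10^5 / 955 s = 163 A

163 A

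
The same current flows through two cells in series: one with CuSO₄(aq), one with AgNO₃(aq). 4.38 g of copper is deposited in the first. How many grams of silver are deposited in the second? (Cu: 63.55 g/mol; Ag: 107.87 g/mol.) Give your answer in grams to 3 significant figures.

14.9 g

n(Cu) = 4.38 / 63.55 = 0.06892 mol
Cu²⁺ + 2e⁻ → Cu, so n(e⁻) = 2 × 0.06892 = 0.1378 mol
Since the cells are in series, n(e⁻) in the Ag cell is also 0.1378 mol.
Ag⁺ + e⁻ → Ag, so n(Ag) = 0.1378 mol
m(Ag) = 0.1378 × 107.87 = 14.9 g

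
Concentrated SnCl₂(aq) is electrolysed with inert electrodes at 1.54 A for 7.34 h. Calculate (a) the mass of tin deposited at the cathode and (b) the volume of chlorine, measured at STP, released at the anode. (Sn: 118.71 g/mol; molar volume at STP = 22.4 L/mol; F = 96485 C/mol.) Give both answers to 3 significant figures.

Q = 1.54 × 26424 = 40690 C; n(e⁻) = 40690 / 96485 = 0.4217 mol
Cathode: Sn²⁺ + 2e⁻ → Sn → n(Sn) = 0.4217/2 = 0.2109 mol → 25.0 g
Anode: 2Cl⁻ → Cl₂ + 2e⁻ → n(Cl₂) = 0.4217/2 = 0.2109 mol → 4.72 L

25.0 g Sn; 4.72 L Cl₂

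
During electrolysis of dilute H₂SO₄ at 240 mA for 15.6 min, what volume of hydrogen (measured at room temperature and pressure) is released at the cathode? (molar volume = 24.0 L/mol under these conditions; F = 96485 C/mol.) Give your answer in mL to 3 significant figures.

Q = It = 0.240 × 936 = 224.6 C
Moles of electrons = 224.6 / 96485 = 0.002328 mol
2H⁺ + 2e⁻ → H₂, so n(H₂) = 0.002328 / 2 = 0.001164 mol
V = 0.001164 × 24.0 = 0.02794 L
= 27.9 mL

27.9 mL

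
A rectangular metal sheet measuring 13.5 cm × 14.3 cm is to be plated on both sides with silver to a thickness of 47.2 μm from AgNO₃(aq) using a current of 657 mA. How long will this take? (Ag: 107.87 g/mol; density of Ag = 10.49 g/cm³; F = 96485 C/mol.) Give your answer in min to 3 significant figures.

434 min

Plated area = 2 × 13.5 × 14.3 = 386.1 cm²
Volume = 386.1 × 47.2×10⁻⁴ cm = 1.822 cm³
m(Ag) = 1.822 × 10.49 = 19.11 g
n(Ag) = 19.11 / 107.87 = 0.1772 mol; n(e⁻) = 0.1772 mol
Q = 0.1772 × 96485 = 17100 C
t = 17100 / 0.657 = 26030 s = 434 min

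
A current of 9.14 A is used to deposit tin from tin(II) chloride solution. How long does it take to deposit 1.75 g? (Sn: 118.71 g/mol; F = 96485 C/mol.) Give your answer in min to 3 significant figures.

n(Sn) = 1.75 / 118.71 = 0.01474 mol
Sn²⁺ + 2e⁻ → Sn, so n(e⁻) = 2 × 0.01474 = 0.02948 mol
Q = 0.02948 × 96485 = 2844 C
t = Q / I = 2844 / 9.14 = 311.2 s = 5.19 min

5.19 min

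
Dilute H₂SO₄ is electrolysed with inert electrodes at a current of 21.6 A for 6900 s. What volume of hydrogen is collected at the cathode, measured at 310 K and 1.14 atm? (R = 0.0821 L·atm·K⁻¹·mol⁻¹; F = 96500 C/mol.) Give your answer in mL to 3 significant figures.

17200 mL

Charge passed = 21.6 × 6900 = 1.490×10^5 C
n(e⁻) = Q/F = 1.490×10^5/96500 = 1.544 mol
2H⁺ + 2e⁻ → H₂, so n(H₂) = 1.544 / 2 = 0.7720 mol
V = nRT/P = 0.7720 × 0.0821 × 310 / 1.14 = 17.24 L
= 17200 mL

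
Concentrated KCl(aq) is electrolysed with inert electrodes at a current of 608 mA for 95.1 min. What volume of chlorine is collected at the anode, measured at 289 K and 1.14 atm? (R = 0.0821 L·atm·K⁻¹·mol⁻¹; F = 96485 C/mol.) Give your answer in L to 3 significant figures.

0.374 L

Q = It = 0.608 × 5706 = 3469 C
n(e⁻) = 3469 / 96485 = 0.03595 mol
2Cl⁻ → Cl₂ + 2e⁻, so n(Cl₂) = 0.03595 / 2 = 0.01798 mol
V = nRT/P = 0.01798 × 0.0821 × 289 / 1.14 = 0.3742 L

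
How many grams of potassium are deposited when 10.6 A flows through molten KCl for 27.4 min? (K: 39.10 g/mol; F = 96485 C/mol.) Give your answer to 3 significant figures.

7.06 g

Charge passed = 10.6 × 1644 = 17430 C
n(e⁻) = 17430 / 96485 = 0.1806 mol
K⁺ + e⁻ → K, so n(K) = 0.1806 mol
m = 0.1806 × 39.10 = 7.06 g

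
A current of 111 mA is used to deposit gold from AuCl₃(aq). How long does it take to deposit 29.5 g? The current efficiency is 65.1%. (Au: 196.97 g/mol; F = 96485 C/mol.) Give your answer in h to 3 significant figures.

167 h

n(Au) = 29.5 / 196.97 = 0.1498 mol
Au³⁺ + 3e⁻ → Au, so n(e⁻) = 3 × 0.1498 = 0.4494 mol
Q = 0.4494 × 96485 / 0.651 = 66610 C
t = Q / I = 66610 / 0.111 = 6.001×10^5 s = 167 h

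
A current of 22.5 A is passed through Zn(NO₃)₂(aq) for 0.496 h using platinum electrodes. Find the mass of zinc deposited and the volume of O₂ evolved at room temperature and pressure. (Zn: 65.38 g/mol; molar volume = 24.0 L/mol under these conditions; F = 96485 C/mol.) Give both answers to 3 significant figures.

Q = 22.5 × 1785.6 = 40180 C; n(e⁻) = 40180 / 96485 = 0.4164 mol
Cathode: Zn²⁺ + 2e⁻ → Zn → n(Zn) = 0.4164/2 = 0.2082 mol → 13.6 g
Anode: 2H₂O → O₂ + 4H⁺ + 4e⁻ → n(O₂) = 0.4164/4 = 0.1041 mol → 2.50 L

13.6 g Zn; 2.50 L O₂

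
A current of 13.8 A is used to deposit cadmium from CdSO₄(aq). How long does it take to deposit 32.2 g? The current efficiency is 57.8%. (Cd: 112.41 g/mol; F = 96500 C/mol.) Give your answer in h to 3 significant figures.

n(Cd) = 32.2 / 112.41 = 0.2865 mol
Cd²⁺ + 2e⁻ → Cd, so n(e⁻) = 2 × 0.2865 = 0.5730 mol
Q = 0.5730 × 96500 / 0.578 = 95670 C
t = Q / I = 95670 / 13.8 = 6933 s = 1.93 h

1.93 h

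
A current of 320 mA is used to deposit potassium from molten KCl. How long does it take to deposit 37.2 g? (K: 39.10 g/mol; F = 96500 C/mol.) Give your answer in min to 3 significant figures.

n(K) = 37.2 / 39.10 = 0.9514 mol
K⁺ + e⁻ → K, so n(e⁻) = 0.9514 mol
Q = 0.9514 × 96500 = 91810 C
t = Q / I = 91810 / 0.320 = 2.869×10^5 s = 4780 min

4780 min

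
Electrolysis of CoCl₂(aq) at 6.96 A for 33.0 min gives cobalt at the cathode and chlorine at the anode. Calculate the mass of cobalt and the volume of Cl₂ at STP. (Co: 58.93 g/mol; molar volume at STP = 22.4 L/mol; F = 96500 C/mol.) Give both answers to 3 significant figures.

4.21 g Co; 1.60 L Cl₂

Q = 6.96 × 1980 = 13780 C; n(e⁻) = 13780 / 96500 = 0.1428 mol
Cathode: Co²⁺ + 2e⁻ → Co → n(Co) = 0.1428/2 = 0.07140 mol → 4.21 g
Anode: 2Cl⁻ → Cl₂ + 2e⁻ → n(Cl₂) = 0.1428/2 = 0.07140 mol → 1.60 L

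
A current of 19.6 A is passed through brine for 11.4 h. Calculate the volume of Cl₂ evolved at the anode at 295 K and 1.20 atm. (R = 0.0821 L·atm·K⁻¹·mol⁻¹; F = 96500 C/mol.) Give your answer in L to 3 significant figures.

Charge passed = 19.6 × 41040 = 8.044×10^5 C
n(e⁻) = Q/F = 8.044×10^5/96500 = 8.336 mol
2Cl⁻ → Cl₂ + 2e⁻, so n(Cl₂) = 8.336 / 2 = 4.168 mol
V = nRT/P = 4.168 × 0.0821 × 295 / 1.20 = 84.12 L

84.1 L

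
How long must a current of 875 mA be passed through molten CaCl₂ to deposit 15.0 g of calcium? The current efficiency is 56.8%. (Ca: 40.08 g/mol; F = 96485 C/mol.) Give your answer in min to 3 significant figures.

2420 min

n(Ca) = 15.0 / 40.08 = 0.3743 mol
Ca²⁺ + 2e⁻ → Ca, so n(e⁻) = 2 × 0.3743 = 0.7486 mol
Q = 0.7486 × 96485 / 0.568 = 1.272×10^5 C
t = Q / I = 1.272×10^5 / 0.875 = 1.454×10^5 s = 2420 min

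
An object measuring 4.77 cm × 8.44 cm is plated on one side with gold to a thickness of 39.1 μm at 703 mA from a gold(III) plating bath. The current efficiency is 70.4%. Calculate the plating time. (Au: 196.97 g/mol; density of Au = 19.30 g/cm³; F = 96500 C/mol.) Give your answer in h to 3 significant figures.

Plated area = 4.77 × 8.44 = 40.26 cm²
Volume = 40.26 × 39.1×10⁻⁴ cm = 0.1574 cm³
m(Au) = 0.1574 × 19.30 = 3.038 g
n(Au) = 3.038 / 196.97 = 0.01542 mol; n(e⁻) = 3 × 0.01542 = 0.04626 mol
Q = 0.04626 × 96500 / 0.704 = 6341 C
t = 6341 / 0.703 = 9020 s = 2.51 h

2.51 h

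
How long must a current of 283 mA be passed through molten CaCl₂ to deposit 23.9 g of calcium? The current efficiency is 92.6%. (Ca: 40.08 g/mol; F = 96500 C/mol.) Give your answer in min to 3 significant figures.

7320 min

n(Ca) = 23.9 / 40.08 = 0.5963 mol
Ca²⁺ + 2e⁻ → Ca, so n(e⁻) = 2 × 0.5963 = 1.193 mol
Q = 1.193 × 96500 / 0.926 = 1.243×10^5 C
t = Q / I = 1.243×10^5 / 0.283 = 4.392×10^5 s = 7320 min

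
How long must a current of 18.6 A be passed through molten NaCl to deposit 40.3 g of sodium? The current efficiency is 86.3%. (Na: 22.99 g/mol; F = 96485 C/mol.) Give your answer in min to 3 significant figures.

176 min

n(Na) = 40.3 / 22.99 = 1.753 mol
Na⁺ + e⁻ → Na, so n(e⁻) = 1.753 mol
Q = 1.753 × 96485 / 0.863 = 1.960×10^5 C
t = Q / I = 1.960×10^5 / 18.6 = 10540 s = 176 min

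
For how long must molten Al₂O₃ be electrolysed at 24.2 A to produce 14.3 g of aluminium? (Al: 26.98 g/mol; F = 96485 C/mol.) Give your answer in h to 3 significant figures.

1.76 h

n(Al) = 14.3 / 26.98 = 0.5300 mol
Al³⁺ + 3e⁻ → Al, so n(e⁻) = 3 × 0.5300 = 1.590 mol
Q = 1.590 × 96485 = 1.534×10^5 C
t = Q / I = 1.534×10^5 / 24.2 = 6339 s = 1.76 h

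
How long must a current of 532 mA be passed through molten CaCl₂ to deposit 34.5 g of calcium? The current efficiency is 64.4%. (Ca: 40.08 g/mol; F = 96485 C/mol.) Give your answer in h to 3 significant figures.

135 h

n(Ca) = 34.5 / 40.08 = 0.8608 mol
Ca²⁺ + 2e⁻ → Ca, so n(e⁻) = 2 × 0.8608 = 1.722 mol
Q = 1.722 × 96485 / 0.644 = 2.580×10^5 C
t = Q / I = 2.580×10^5 / 0.532 = 4.850×10^5 s = 135 h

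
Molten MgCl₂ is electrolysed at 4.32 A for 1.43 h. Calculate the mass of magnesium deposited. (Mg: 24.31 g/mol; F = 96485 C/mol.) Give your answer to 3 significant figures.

Q = 4.32 A × 5148 s = 22240 C
Moles of electrons = 22240 / 96485 = 0.2305 mol
Mg²⁺ + 2e⁻ → Mg, so n(Mg) = 0.2305 / 2 = 0.1153 mol
m = 0.1153 × 24.31 = 2.80 g

2.80 g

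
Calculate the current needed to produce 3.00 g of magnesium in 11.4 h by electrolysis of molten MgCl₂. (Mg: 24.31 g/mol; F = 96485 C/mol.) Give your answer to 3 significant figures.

n(Mg) = 3.00 / 24.31 = 0.1234 mol
Mg²⁺ + 2e⁻ → Mg, so n(e⁻) = 2 × 0.1234 = 0.2468 mol
Q = 0.2468 × 96485 = 23810 C
I = Q / t = 23810 / 41040 s = 0.580 A

0.580 A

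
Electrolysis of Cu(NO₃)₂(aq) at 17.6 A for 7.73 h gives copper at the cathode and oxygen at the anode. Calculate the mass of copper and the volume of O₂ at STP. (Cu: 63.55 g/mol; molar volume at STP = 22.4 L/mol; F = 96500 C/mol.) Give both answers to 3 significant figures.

161 g Cu; 28.4 L O₂

Q = 17.6 × 27828 = 4.898×10^5 C; n(e⁻) = 4.898×10^5 / 96500 = 5.076 mol
Cathode: Cu²⁺ + 2e⁻ → Cu → n(Cu) = 5.076/2 = 2.538 mol → 161 g
Anode: 2H₂O → O₂ + 4H⁺ + 4e⁻ → n(O₂) = 5.076/4 = 1.269 mol → 28.4 L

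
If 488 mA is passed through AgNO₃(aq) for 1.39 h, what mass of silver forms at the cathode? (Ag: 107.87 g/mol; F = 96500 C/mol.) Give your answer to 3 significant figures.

2.73 g

Charge passed = 0.488 × 5004 = 2442 C
n(e⁻) = 2442 / 96500 = 0.02531 mol
Ag⁺ + e⁻ → Ag, so n(Ag) = 0.02531 mol
m = 0.02531 × 107.87 = 2.73 g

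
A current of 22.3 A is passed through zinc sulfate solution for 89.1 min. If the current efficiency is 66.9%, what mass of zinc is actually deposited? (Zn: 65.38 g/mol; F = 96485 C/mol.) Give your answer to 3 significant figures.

27.0 g

Q = 22.3 × 5346 = 1.192×10^5 C
n(e⁻) = 1.192×10^5 / 96485 = 1.235 mol
Zn²⁺ + 2e⁻ → Zn, so theoretical m(Zn) = 0.6175 × 65.38 = 40.37 g
Actual mass = 66.9% × 40.37 = 27.0 g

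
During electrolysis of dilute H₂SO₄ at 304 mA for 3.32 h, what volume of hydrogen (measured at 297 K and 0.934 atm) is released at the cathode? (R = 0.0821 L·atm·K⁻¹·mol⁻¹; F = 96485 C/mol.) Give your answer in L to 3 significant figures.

Q = 0.304 A × 11952 s = 3633 C
n(e⁻) = 3633 / 96485 = 0.03765 mol
2H⁺ + 2e⁻ → H₂, so n(H₂) = 0.03765 / 2 = 0.01883 mol
V = nRT/P = 0.01883 × 0.0821 × 297 / 0.934 = 0.4916 L

0.492 L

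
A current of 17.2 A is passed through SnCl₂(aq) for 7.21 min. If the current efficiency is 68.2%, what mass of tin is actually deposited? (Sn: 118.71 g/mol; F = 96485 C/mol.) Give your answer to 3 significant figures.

3.12 g

Q = 17.2 × 432.6 = 7441 C
n(e⁻) = 7441 / 96485 = 0.07712 mol
Sn²⁺ + 2e⁻ → Sn, so theoretical m(Sn) = 0.03856 × 118.71 = 4.577 g
Actual mass = 68.2% × 4.577 = 3.12 g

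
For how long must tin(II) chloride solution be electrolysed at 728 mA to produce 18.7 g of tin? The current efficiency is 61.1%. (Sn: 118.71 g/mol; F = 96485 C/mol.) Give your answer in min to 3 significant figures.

n(Sn) = 18.7 / 118.71 = 0.1575 mol
Sn²⁺ + 2e⁻ → Sn, so n(e⁻) = 2 × 0.1575 = 0.3150 mol
Q = 0.3150 × 96485 / 0.611 = 49740 C
t = Q / I = 49740 / 0.728 = 68320 s = 1140 min

1140 min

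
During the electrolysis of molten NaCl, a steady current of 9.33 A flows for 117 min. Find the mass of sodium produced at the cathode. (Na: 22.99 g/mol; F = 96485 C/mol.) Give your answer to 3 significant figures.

Charge passed = 9.33 × 7020 = 65500 C
n(e⁻) = Q/F = 65500/96485 = 0.6789 mol
Na⁺ + e⁻ → Na, so n(Na) = 0.6789 mol
m = 0.6789 × 22.99 = 15.6 g

15.6 g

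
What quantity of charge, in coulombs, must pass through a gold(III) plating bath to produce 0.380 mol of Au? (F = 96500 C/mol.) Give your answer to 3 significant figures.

Au³⁺ + 3e⁻ → Au, so n(e⁻) = 3 × 0.380 = 1.140 mol
Q = 1.140 × 96500 = 1.100×10^5 C

1.10×10^5 C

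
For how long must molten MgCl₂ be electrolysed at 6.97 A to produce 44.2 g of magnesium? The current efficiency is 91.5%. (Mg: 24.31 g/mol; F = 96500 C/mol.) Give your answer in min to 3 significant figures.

n(Mg) = 44.2 / 24.31 = 1.818 mol
Mg²⁺ + 2e⁻ → Mg, so n(e⁻) = 2 × 1.818 = 3.636 mol
Q = 3.636 × 96500 / 0.915 = 3.835×10^5 C
t = Q / I = 3.835×10^5 / 6.97 = 55020 s = 917 min

917 min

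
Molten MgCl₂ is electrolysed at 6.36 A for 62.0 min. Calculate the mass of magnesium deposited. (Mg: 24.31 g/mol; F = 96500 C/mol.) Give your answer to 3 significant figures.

Q = It = 6.36 × 3720 = 23660 C
n(e⁻) = Q/F = 23660/96500 = 0.2452 mol
Mg²⁺ + 2e⁻ → Mg, so n(Mg) = 0.2452 / 2 = 0.1226 mol
m = 0.1226 × 24.31 = 2.98 g

2.98 g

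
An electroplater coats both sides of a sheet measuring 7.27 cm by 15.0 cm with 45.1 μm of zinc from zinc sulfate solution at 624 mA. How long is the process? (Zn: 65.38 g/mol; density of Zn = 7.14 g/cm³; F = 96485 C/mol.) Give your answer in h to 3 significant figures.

Plated area = 2 × 7.27 × 15.0 = 218.1 cm²
Volume = 218.1 × 45.1×10⁻⁴ cm = 0.9836 cm³
m(Zn) = 0.9836 × 7.14 = 7.023 g
n(Zn) = 7.023 / 65.38 = 0.1074 mol; n(e⁻) = 2 × 0.1074 = 0.2148 mol
Q = 0.2148 × 96485 = 20720 C
t = 20720 / 0.624 = 33210 s = 9.23 h

9.23 h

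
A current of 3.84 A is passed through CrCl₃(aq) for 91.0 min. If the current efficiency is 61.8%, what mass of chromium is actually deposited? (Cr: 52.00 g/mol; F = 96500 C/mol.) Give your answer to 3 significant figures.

2.33 g

Q = 3.84 × 5460 = 20970 C
n(e⁻) = 20970 / 96500 = 0.2173 mol
Cr³⁺ + 3e⁻ → Cr, so theoretical m(Cr) = 0.07243 × 52.00 = 3.766 g
Actual mass = 61.8% × 3.766 = 2.33 g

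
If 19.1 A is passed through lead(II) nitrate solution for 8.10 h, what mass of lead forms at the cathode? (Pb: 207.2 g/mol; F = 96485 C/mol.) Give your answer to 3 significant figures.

598 g

Charge passed = 19.1 × 29160 = 5.570×10^5 C
n(e⁻) = Q/F = 5.570×10^5/96485 = 5.773 mol
Pb²⁺ + 2e⁻ → Pb, so n(Pb) = 5.773 / 2 = 2.887 mol
m = 2.887 × 207.2 = 598 g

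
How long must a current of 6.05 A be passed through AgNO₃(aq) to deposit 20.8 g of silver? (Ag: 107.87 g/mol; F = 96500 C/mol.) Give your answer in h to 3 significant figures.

0.854 h

n(Ag) = 20.8 / 107.87 = 0.1928 mol
Ag⁺ + e⁻ → Ag, so n(e⁻) = 0.1928 mol
Q = 0.1928 × 96500 = 18610 C
t = Q / I = 18610 / 6.05 = 3076 s = 0.854 h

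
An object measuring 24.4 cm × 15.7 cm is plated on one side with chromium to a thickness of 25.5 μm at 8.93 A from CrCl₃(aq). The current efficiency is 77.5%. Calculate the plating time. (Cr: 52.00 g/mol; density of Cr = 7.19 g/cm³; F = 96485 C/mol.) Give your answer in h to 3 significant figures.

Plated area = 24.4 × 15.7 = 383.1 cm²
Volume = 383.1 × 25.5×10⁻⁴ cm = 0.9769 cm³
m(Cr) = 0.9769 × 7.19 = 7.024 g
n(Cr) = 7.024 / 52.00 = 0.1351 mol; n(e⁻) = 3 × 0.1351 = 0.4053 mol
Q = 0.4053 × 96485 / 0.775 = 50460 C
t = 50460 / 8.93 = 5651 s = 1.57 h

1.57 h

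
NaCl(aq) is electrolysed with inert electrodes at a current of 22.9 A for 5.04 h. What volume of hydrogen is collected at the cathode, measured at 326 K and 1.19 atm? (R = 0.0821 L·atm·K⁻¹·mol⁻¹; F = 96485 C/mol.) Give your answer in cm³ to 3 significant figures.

48400 cm³

Charge passed = 22.9 × 18144 = 4.155×10^5 C
Moles of electrons = 4.155×10^5 / 96485 = 4.306 mol
2H⁺ + 2e⁻ → H₂, so n(H₂) = 4.306 / 2 = 2.153 mol
V = nRT/P = 2.153 × 0.0821 × 326 / 1.19 = 48.42 L
= 48400 cm³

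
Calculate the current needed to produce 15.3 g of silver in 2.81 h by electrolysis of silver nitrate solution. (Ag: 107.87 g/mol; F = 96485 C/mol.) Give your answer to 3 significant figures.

1.35 A

n(Ag) = 15.3 / 107.87 = 0.1418 mol
Ag⁺ + e⁻ → Ag, so n(e⁻) = 0.1418 mol
Q = 0.1418 × 96485 = 13680 C
I = Q / t = 13680 / 10116 s = 1.35 A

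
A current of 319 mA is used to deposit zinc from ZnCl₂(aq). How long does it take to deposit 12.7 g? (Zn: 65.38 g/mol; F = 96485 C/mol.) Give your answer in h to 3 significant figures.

n(Zn) = 12.7 / 65.38 = 0.1942 mol
Zn²⁺ + 2e⁻ → Zn, so n(e⁻) = 2 × 0.1942 = 0.3884 mol
Q = 0.3884 × 96485 = 37470 C
t = Q / I = 37470 / 0.319 = 1.175×10^5 s = 32.6 h

32.6 h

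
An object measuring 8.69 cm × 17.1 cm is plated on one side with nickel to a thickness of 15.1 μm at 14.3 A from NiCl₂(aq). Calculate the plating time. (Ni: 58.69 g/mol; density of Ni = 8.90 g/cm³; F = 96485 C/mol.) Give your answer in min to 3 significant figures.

Plated area = 8.69 × 17.1 = 148.6 cm²
Volume = 148.6 × 15.1×10⁻⁴ cm = 0.2244 cm³
m(Ni) = 0.2244 × 8.90 = 1.997 g
n(Ni) = 1.997 / 58.69 = 0.03403 mol; n(e⁻) = 2 × 0.03403 = 0.06806 mol
Q = 0.06806 × 96485 = 6567 C
t = 6567 / 14.3 = 459.2 s = 7.65 min

7.65 min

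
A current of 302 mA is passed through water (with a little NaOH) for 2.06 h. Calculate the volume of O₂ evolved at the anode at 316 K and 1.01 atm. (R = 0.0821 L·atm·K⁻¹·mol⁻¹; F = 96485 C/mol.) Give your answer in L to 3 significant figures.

Q = 0.302 A × 7416 s = 2240 C
n(e⁻) = Q/F = 2240/96485 = 0.02322 mol
2H₂O → O₂ + 4H⁺ + 4e⁻, so n(O₂) = 0.02322 / 4 = 0.005805 mol
V = nRT/P = 0.005805 × 0.0821 × 316 / 1.01 = 0.1491 L

0.149 L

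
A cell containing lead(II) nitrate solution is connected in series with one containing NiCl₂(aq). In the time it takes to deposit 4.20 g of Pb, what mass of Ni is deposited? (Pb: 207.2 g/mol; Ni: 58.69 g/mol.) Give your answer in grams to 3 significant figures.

n(Pb) = 4.20 / 207.2 = 0.02027 mol
Pb²⁺ + 2e⁻ → Pb, so n(e⁻) = 2 × 0.02027 = 0.04054 mol
The cells are in series, so the same charge (and hence the same n(e⁻) = 0.04054 mol) passes through both.
Ni²⁺ + 2e⁻ → Ni, so n(Ni) = 0.04054 / 2 = 0.02027 mol
m(Ni) = 0.02027 × 58.69 = 1.19 g

1.19 g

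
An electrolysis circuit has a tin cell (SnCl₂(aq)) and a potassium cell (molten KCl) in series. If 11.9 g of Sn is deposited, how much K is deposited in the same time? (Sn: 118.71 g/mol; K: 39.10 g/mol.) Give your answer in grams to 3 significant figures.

7.84 g

n(Sn) = 11.9 / 118.71 = 0.1002 mol
Sn²⁺ + 2e⁻ → Sn, so n(e⁻) = 2 × 0.1002 = 0.2004 mol
The cells are in series, so the same charge (and hence the same n(e⁻) = 0.2004 mol) passes through both.
K⁺ + e⁻ → K, so n(K) = 0.2004 mol
m(K) = 0.2004 × 39.10 = 7.84 g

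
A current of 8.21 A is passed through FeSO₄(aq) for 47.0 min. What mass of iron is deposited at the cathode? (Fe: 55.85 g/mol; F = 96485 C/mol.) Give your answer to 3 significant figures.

6.70 g

Q = 8.21 A × 2820 s = 23150 C
Moles of electrons = 23150 / 96485 = 0.2399 mol
Fe²⁺ + 2e⁻ → Fe, so n(Fe) = 0.2399 / 2 = 0.1200 mol
m = 0.1200 × 55.85 = 6.70 g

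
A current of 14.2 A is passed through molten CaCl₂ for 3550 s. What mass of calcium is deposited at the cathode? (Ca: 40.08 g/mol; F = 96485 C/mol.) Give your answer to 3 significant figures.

10.5 g

Q = It = 14.2 × 3550 = 50410 C
n(e⁻) = Q/F = 50410/96485 = 0.5225 mol
Ca²⁺ + 2e⁻ → Ca, so n(Ca) = 0.5225 / 2 = 0.2613 mol
m = 0.2613 × 40.08 = 10.5 g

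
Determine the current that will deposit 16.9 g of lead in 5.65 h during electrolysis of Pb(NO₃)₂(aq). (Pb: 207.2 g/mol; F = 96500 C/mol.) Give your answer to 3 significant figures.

n(Pb) = 16.9 / 207.2 = 0.08156 mol
Pb²⁺ + 2e⁻ → Pb, so n(e⁻) = 2 × 0.08156 = 0.1631 mol
Q = 0.1631 × 96500 = 15740 C
I = Q / t = 15740 / 20340 s = 0.774 A

0.774 A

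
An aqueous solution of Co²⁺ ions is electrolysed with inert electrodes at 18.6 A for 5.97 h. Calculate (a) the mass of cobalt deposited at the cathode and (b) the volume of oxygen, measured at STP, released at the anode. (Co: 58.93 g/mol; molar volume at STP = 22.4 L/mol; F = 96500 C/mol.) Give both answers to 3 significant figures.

122 g Co; 23.2 L O₂

Q = 18.6 × 21492 = 3.998×10^5 C; n(e⁻) = 3.998×10^5 / 96500 = 4.143 mol
Cathode: Co²⁺ + 2e⁻ → Co → n(Co) = 4.143/2 = 2.072 mol → 122 g
Anode: 2H₂O → O₂ + 4H⁺ + 4e⁻ → n(O₂) = 4.143/4 = 1.036 mol → 23.2 L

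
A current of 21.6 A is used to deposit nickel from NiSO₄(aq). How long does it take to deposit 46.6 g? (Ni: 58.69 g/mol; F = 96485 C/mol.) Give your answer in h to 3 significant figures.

n(Ni) = 46.6 / 58.69 = 0.7940 mol
Ni²⁺ + 2e⁻ → Ni, so n(e⁻) = 2 × 0.7940 = 1.588 mol
Q = 1.588 × 96485 = 1.532×10^5 C
t = Q / I = 1.532×10^5 / 21.6 = 7093 s = 1.97 h

1.97 h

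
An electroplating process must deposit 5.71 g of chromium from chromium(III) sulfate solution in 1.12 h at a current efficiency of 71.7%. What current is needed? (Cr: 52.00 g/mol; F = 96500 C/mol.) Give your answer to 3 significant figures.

11.0 A

n(Cr) = 5.71 / 52.00 = 0.1098 mol
Cr³⁺ + 3e⁻ → Cr, so n(e⁻) = 3 × 0.1098 = 0.3294 mol
Q = 0.3294 × 96500 / 0.717 = 44330 C
I = Q / t = 44330 / 4032 s = 11.0 A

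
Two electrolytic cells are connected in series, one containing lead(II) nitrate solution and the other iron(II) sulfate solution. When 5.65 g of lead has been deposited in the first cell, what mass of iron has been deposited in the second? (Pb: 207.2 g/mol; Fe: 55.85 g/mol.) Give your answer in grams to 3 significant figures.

1.52 g

n(Pb) = 5.65 / 207.2 = 0.02727 mol
Pb²⁺ + 2e⁻ → Pb, so n(e⁻) = 2 × 0.02727 = 0.05454 mol
The cells are in series, so the same charge (and hence the same n(e⁻) = 0.05454 mol) passes through both.
Fe²⁺ + 2e⁻ → Fe, so n(Fe) = 0.05454 / 2 = 0.02727 mol
m(Fe) = 0.02727 × 55.85 = 1.52 g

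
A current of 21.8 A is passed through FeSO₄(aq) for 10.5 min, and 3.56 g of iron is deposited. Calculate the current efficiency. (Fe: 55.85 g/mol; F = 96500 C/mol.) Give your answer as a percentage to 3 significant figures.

Q = 21.8 × 630 = 13730 C
n(e⁻) = 13730 / 96500 = 0.1423 mol
Fe²⁺ + 2e⁻ → Fe, so theoretical n(Fe) = 0.07115 mol → 3.974 g
Efficiency = 3.56 / 3.974 = 0.8958 = 89.6%

89.6%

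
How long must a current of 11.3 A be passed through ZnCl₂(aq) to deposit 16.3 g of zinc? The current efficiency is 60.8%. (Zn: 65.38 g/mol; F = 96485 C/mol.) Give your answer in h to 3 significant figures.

1.95 h

n(Zn) = 16.3 / 65.38 = 0.2493 mol
Zn²⁺ + 2e⁻ → Zn, so n(e⁻) = 2 × 0.2493 = 0.4986 mol
Q = 0.4986 × 96485 / 0.608 = 79120 C
t = Q / I = 79120 / 11.3 = 7002 s = 1.95 h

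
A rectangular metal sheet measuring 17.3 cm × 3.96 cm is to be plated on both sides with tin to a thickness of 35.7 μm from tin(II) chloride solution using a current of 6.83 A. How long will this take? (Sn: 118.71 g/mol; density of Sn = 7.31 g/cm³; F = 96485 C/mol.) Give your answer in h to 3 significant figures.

0.236 h

Plated area = 2 × 17.3 × 3.96 = 137.0 cm²
Volume = 137.0 × 35.7×10⁻⁴ cm = 0.4891 cm³
m(Sn) = 0.4891 × 7.31 = 3.575 g
n(Sn) = 3.575 / 118.71 = 0.03012 mol; n(e⁻) = 2 × 0.03012 = 0.06024 mol
Q = 0.06024 × 96485 = 5812 C
t = 5812 / 6.83 = 851.0 s = 0.236 h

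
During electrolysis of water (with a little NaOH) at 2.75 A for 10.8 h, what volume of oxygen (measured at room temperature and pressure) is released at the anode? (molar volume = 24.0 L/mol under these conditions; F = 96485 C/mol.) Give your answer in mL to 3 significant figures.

6650 mL

Q = 2.75 A × 38880 s = 1.069×10^5 C
Moles of electrons = 1.069×10^5 / 96485 = 1.108 mol
2H₂O → O₂ + 4H⁺ + 4e⁻, so n(O₂) = 1.108 / 4 = 0.2770 mol
V = 0.2770 × 24.0 = 6.648 L
= 6650 mL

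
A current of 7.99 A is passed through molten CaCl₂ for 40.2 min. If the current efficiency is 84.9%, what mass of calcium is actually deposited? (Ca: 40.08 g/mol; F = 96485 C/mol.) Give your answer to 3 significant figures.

3.40 g

Q = 7.99 × 2412 = 19270 C
n(e⁻) = 19270 / 96485 = 0.1997 mol
Ca²⁺ + 2e⁻ → Ca, so theoretical m(Ca) = 0.09985 × 40.08 = 4.002 g
Actual mass = 84.9% × 4.002 = 3.40 g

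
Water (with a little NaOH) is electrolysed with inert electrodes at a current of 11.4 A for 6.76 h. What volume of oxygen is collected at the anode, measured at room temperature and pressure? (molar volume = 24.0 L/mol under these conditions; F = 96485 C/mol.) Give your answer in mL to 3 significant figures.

Q = It = 11.4 × 24336 = 2.774×10^5 C
n(e⁻) = Q/F = 2.774×10^5/96485 = 2.875 mol
2H₂O → O₂ + 4H⁺ + 4e⁻, so n(O₂) = 2.875 / 4 = 0.7188 mol
V = 0.7188 × 24.0 = 17.25 L
= 17300 mL

17300 mL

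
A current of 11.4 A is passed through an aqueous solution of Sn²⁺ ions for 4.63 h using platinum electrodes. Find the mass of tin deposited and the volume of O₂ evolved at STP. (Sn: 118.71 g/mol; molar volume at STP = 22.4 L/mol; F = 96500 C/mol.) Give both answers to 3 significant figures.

117 g Sn; 11.0 L O₂

Q = 11.4 × 16668 = 1.900×10^5 C; n(e⁻) = 1.900×10^5 / 96500 = 1.969 mol
Cathode: Sn²⁺ + 2e⁻ → Sn → n(Sn) = 1.969/2 = 0.9845 mol → 117 g
Anode: 2H₂O → O₂ + 4H⁺ + 4e⁻ → n(O₂) = 1.969/4 = 0.4923 mol → 11.0 L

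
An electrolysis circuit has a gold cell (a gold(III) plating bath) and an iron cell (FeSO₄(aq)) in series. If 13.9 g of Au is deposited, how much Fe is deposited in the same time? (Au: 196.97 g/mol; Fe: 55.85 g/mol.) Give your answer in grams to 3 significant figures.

n(Au) = 13.9 / 196.97 = 0.07057 mol
Au³⁺ + 3e⁻ → Au, so n(e⁻) = 3 × 0.07057 = 0.2117 mol
In series, the same 0.2117 mol of electrons flows through the second cell.
Fe²⁺ + 2e⁻ → Fe, so n(Fe) = 0.2117 / 2 = 0.1059 mol
m(Fe) = 0.1059 × 55.85 = 5.91 g

5.91 g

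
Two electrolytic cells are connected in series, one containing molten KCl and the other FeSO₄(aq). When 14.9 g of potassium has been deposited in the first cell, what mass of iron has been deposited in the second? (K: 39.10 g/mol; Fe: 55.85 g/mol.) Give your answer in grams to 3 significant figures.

n(K) = 14.9 / 39.10 = 0.3811 mol
K⁺ + e⁻ → K, so n(e⁻) = 0.3811 mol
The cells are in series, so the same charge (and hence the same n(e⁻) = 0.3811 mol) passes through both.
Fe²⁺ + 2e⁻ → Fe, so n(Fe) = 0.3811 / 2 = 0.1906 mol
m(Fe) = 0.1906 × 55.85 = 10.6 g

10.6 g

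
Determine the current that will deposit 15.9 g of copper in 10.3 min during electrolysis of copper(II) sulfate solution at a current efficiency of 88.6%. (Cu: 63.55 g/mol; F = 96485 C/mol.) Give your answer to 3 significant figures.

88.2 A

n(Cu) = 15.9 / 63.55 = 0.2502 mol
Cu²⁺ + 2e⁻ → Cu, so n(e⁻) = 2 × 0.2502 = 0.5004 mol
Q = 0.5004 × 96485 / 0.886 = 54490 C
I = Q / t = 54490 / 618 s = 88.2 A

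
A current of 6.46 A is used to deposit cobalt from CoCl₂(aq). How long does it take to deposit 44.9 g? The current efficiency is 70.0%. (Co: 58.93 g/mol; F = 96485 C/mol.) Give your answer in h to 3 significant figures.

n(Co) = 44.9 / 58.93 = 0.7619 mol
Co²⁺ + 2e⁻ → Co, so n(e⁻) = 2 × 0.7619 = 1.524 mol
Q = 1.524 × 96485 / 0.700 = 2.101×10^5 C
t = Q / I = 2.101×10^5 / 6.46 = 32520 s = 9.03 h

9.03 h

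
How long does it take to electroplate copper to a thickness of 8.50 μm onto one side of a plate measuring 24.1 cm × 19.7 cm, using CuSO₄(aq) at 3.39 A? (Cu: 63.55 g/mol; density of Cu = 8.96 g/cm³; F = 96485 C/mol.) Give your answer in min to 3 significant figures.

54.0 min

Plated area = 24.1 × 19.7 = 474.8 cm²
Volume = 474.8 × 8.50×10⁻⁴ cm = 0.4036 cm³
m(Cu) = 0.4036 × 8.96 = 3.616 g
n(Cu) = 3.616 / 63.55 = 0.05690 mol; n(e⁻) = 2 × 0.05690 = 0.1138 mol
Q = 0.1138 × 96485 = 10980 C
t = 10980 / 3.39 = 3239 s = 54.0 min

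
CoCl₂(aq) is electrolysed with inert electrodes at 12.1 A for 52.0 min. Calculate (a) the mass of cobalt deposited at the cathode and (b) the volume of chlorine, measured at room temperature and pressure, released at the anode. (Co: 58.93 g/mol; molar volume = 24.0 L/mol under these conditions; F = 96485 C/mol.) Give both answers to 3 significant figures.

11.5 g Co; 4.70 L Cl₂

Q = 12.1 × 3120 = 37750 C; n(e⁻) = 37750 / 96485 = 0.3913 mol
Cathode: Co²⁺ + 2e⁻ → Co → n(Co) = 0.3913/2 = 0.1957 mol → 11.5 g
Anode: 2Cl⁻ → Cl₂ + 2e⁻ → n(Cl₂) = 0.3913/2 = 0.1957 mol → 4.70 L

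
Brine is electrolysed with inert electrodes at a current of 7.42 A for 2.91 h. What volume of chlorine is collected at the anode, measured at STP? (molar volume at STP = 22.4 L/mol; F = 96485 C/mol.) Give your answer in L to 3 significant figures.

9.02 L

Q = It = 7.42 × 10476 = 77730 C
n(e⁻) = Q/F = 77730/96485 = 0.8056 mol
2Cl⁻ → Cl₂ + 2e⁻, so n(Cl₂) = 0.8056 / 2 = 0.4028 mol
V = 0.4028 × 22.4 = 9.023 L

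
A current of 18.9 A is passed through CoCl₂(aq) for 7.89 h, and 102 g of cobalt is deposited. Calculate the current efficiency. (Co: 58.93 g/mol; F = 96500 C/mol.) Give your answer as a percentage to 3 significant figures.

Q = 18.9 × 28404 = 5.368×10^5 C
n(e⁻) = 5.368×10^5 / 96500 = 5.563 mol
Co²⁺ + 2e⁻ → Co, so theoretical n(Co) = 2.782 mol → 163.9 g
Efficiency = 102 / 163.9 = 0.6223 = 62.2%

62.2%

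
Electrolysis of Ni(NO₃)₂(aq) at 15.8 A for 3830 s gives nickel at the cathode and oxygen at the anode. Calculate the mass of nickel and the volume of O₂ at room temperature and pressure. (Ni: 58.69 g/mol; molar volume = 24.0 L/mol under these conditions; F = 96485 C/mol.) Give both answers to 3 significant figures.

Q = 15.8 × 3830 = 60510 C; n(e⁻) = 60510 / 96485 = 0.6271 mol
Cathode: Ni²⁺ + 2e⁻ → Ni → n(Ni) = 0.6271/2 = 0.3136 mol → 18.4 g
Anode: 2H₂O → O₂ + 4H⁺ + 4e⁻ → n(O₂) = 0.6271/4 = 0.1568 mol → 3.76 L

18.4 g Ni; 3.76 L O₂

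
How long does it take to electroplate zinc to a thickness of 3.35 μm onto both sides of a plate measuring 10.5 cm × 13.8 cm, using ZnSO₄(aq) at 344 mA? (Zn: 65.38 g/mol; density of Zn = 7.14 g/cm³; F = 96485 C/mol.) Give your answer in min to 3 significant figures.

99.1 min

Plated area = 2 × 10.5 × 13.8 = 289.8 cm²
Volume = 289.8 × 3.35×10⁻⁴ cm = 0.09708 cm³
m(Zn) = 0.09708 × 7.14 = 0.6932 g
n(Zn) = 0.6932 / 65.38 = 0.01060 mol; n(e⁻) = 2 × 0.01060 = 0.02120 mol
Q = 0.02120 × 96485 = 2045 C
t = 2045 / 0.344 = 5945 s = 99.1 min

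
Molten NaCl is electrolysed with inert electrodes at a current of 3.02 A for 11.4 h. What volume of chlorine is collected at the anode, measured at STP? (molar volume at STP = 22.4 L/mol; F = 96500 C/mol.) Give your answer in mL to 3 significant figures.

Charge passed = 3.02 × 41040 = 1.239×10^5 C
n(e⁻) = Q/F = 1.239×10^5/96500 = 1.284 mol
2Cl⁻ → Cl₂ + 2e⁻, so n(Cl₂) = 1.284 / 2 = 0.6420 mol
V = 0.6420 × 22.4 = 14.38 L
= 14400 mL

14400 mL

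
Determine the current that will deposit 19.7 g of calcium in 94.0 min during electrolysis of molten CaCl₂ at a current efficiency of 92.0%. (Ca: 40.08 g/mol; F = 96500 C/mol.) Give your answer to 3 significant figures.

n(Ca) = 19.7 / 40.08 = 0.4915 mol
Ca²⁺ + 2e⁻ → Ca, so n(e⁻) = 2 × 0.4915 = 0.9830 mol
Q = 0.9830 × 96500 / 0.920 = 1.031×10^5 C
I = Q / t = 1.031×10^5 / 5640 s = 18.3 A

18.3 A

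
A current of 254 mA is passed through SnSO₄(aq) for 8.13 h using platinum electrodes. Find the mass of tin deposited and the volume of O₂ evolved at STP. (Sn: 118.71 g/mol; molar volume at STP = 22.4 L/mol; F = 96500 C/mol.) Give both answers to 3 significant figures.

4.57 g Sn; 0.431 L O₂

Q = 0.254 × 29268 = 7434 C; n(e⁻) = 7434 / 96500 = 0.07704 mol
Cathode: Sn²⁺ + 2e⁻ → Sn → n(Sn) = 0.07704/2 = 0.03852 mol → 4.57 g
Anode: 2H₂O → O₂ + 4H⁺ + 4e⁻ → n(O₂) = 0.07704/4 = 0.01926 mol → 0.431 L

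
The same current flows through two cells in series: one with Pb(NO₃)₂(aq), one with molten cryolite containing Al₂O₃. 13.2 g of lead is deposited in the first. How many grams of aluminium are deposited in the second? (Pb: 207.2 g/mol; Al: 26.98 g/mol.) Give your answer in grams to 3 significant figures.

1.15 g

n(Pb) = 13.2 / 207.2 = 0.06371 mol
Pb²⁺ + 2e⁻ → Pb, so n(e⁻) = 2 × 0.06371 = 0.1274 mol
Since the cells are in series, n(e⁻) in the Al cell is also 0.1274 mol.
Al³⁺ + 3e⁻ → Al, so n(Al) = 0.1274 / 3 = 0.04247 mol
m(Al) = 0.04247 × 26.98 = 1.15 g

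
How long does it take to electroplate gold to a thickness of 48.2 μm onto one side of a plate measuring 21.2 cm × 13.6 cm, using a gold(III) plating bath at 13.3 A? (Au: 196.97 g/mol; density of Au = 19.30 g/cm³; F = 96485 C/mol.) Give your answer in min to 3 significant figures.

Plated area = 21.2 × 13.6 = 288.3 cm²
Volume = 288.3 × 48.2×10⁻⁴ cm = 1.390 cm³
m(Au) = 1.390 × 19.30 = 26.83 g
n(Au) = 26.83 / 196.97 = 0.1362 mol; n(e⁻) = 3 × 0.1362 = 0.4086 mol
Q = 0.4086 × 96485 = 39420 C
t = 39420 / 13.3 = 2964 s = 49.4 min

49.4 min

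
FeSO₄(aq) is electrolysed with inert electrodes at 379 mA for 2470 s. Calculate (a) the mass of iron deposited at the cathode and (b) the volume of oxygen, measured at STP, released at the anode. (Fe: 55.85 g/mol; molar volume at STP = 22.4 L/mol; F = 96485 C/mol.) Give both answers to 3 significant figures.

Q = 0.379 × 2470 = 936.1 C; n(e⁻) = 936.1 / 96485 = 0.009702 mol
Cathode: Fe²⁺ + 2e⁻ → Fe → n(Fe) = 0.009702/2 = 0.004851 mol → 0.271 g
Anode: 2H₂O → O₂ + 4H⁺ + 4e⁻ → n(O₂) = 0.009702/4 = 0.002426 mol → 0.0543 L

0.271 g Fe; 0.0543 L O₂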